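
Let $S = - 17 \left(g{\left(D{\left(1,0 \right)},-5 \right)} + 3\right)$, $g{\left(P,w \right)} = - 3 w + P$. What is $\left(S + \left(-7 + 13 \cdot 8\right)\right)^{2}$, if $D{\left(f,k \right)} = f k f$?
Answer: $43681$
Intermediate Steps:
$D{\left(f,k \right)} = k f^{2}$
$g{\left(P,w \right)} = P - 3 w$
$S = -306$ ($S = - 17 \left(\left(0 \cdot 1^{2} - -15\right) + 3\right) = - 17 \left(\left(0 \cdot 1 + 15\right) + 3\right) = - 17 \left(\left(0 + 15\right) + 3\right) = - 17 \left(15 + 3\right) = \left(-17\right) 18 = -306$)
$\left(S + \left(-7 + 13 \cdot 8\right)\right)^{2} = \left(-306 + \left(-7 + 13 \cdot 8\right)\right)^{2} = \left(-306 + \left(-7 + 104\right)\right)^{2} = \left(-306 + 97\right)^{2} = \left(-209\right)^{2} = 43681$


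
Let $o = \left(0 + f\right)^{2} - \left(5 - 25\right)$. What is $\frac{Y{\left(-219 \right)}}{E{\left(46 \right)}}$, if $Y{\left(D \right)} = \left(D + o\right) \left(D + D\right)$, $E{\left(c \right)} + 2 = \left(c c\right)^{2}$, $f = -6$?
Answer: $\frac{35697}{2238727} \approx 0.015945$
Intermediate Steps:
$o = 56$ ($o = \left(0 - 6\right)^{2} - \left(5 - 25\right) = \left(-6\right)^{2} - \left(5 - 25\right) = 36 - -20 = 36 + 20 = 56$)
$E{\left(c \right)} = -2 + c^{4}$ ($E{\left(c \right)} = -2 + \left(c c\right)^{2} = -2 + \left(c^{2}\right)^{2} = -2 + c^{4}$)
$Y{\left(D \right)} = 2 D \left(56 + D\right)$ ($Y{\left(D \right)} = \left(D + 56\right) \left(D + D\right) = \left(56 + D\right) 2 D = 2 D \left(56 + D\right)$)
$\frac{Y{\left(-219 \right)}}{E{\left(46 \right)}} = \frac{2 \left(-219\right) \left(56 - 219\right)}{-2 + 46^{4}} = \frac{2 \left(-219\right) \left(-163\right)}{-2 + 4477456} = \frac{71394}{4477454} = 71394 \cdot \frac{1}{4477454} = \frac{35697}{2238727}$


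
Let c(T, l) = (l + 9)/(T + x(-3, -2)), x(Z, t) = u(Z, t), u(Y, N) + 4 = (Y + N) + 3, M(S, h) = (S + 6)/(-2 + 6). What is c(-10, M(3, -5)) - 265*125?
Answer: -2120045/64 ≈ -33126.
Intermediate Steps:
M(S, h) = 3/2 + S/4 (M(S, h) = (6 + S)/4 = (6 + S)*(¼) = 3/2 + S/4)
u(Y, N) = -1 + N + Y (u(Y, N) = -4 + ((Y + N) + 3) = -4 + ((N + Y) + 3) = -4 + (3 + N + Y) = -1 + N + Y)
x(Z, t) = -1 + Z + t (x(Z, t) = -1 + t + Z = -1 + Z + t)
c(T, l) = (9 + l)/(-6 + T) (c(T, l) = (l + 9)/(T + (-1 - 3 - 2)) = (9 + l)/(T - 6) = (9 + l)/(-6 + T))
c(-10, M(3, -5)) - 265*125 = (9 + (3/2 + (¼)*3))/(-6 - 10) - 265*125 = (9 + (3/2 + ¾))/(-16) - 33125 = -(9 + 9/4)/16 - 33125 = -1/16*45/4 - 33125 = -45/64 - 33125 = -2120045/64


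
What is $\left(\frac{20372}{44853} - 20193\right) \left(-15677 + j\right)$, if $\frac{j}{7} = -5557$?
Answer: $\frac{16476426307344}{14951} \approx 1.102 \cdot 10^{9}$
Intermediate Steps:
$j = -38899$ ($j = 7 \left(-5557\right) = -38899$)
$\left(\frac{20372}{44853} - 20193\right) \left(-15677 + j\right) = \left(\frac{20372}{44853} - 20193\right) \left(-15677 - 38899\right) = \left(20372 \cdot \frac{1}{44853} - 20193\right) \left(-54576\right) = \left(\frac{20372}{44853} - 20193\right) \left(-54576\right) = \left(- \frac{905696257}{44853}\right) \left(-54576\right) = \frac{16476426307344}{14951}$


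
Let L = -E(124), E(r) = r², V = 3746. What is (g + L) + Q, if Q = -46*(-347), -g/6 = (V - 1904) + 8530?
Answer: -61646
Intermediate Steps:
g = -62232 (g = -6*((3746 - 1904) + 8530) = -6*(1842 + 8530) = -6*10372 = -62232)
Q = 15962
L = -15376 (L = -1*124² = -1*15376 = -15376)
(g + L) + Q = (-62232 - 15376) + 15962 = -77608 + 15962 = -61646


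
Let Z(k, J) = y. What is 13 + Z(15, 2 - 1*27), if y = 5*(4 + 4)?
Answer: 53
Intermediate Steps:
y = 40 (y = 5*8 = 40)
Z(k, J) = 40
13 + Z(15, 2 - 1*27) = 13 + 40 = 53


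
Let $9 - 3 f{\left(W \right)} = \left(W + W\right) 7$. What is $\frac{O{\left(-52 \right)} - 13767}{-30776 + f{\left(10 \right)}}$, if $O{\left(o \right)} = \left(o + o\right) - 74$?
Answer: $\frac{41835}{92459} \approx 0.45247$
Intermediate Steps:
$f{\left(W \right)} = 3 - \frac{14 W}{3}$ ($f{\left(W \right)} = 3 - \frac{\left(W + W\right) 7}{3} = 3 - \frac{2 W 7}{3} = 3 - \frac{14 W}{3}$)
$O{\left(o \right)} = -74 + 2 o$ ($O{\left(o \right)} = 2 o - 74 = -74 + 2 o$)
$\frac{O{\left(-52 \right)} - 13767}{-30776 + f{\left(10 \right)}} = \frac{\left(-74 + 2 \left(-52\right)\right) - 13767}{-30776 + \left(3 - \frac{140}{3}\right)} = \frac{\left(-74 - 104\right) - 13767}{-30776 + \left(3 - \frac{140}{3}\right)} = \frac{-178 - 13767}{-30776 - \frac{131}{3}} = - \frac{13945}{- \frac{92459}{3}} = \left(-13945\right) \left(- \frac{3}{92459}\right) = \frac{41835}{92459}$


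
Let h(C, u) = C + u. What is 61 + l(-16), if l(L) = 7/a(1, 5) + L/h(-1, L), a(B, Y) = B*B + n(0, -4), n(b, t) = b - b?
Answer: 1172/17 ≈ 68.941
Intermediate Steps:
n(b, t) = 0
a(B, Y) = B² (a(B, Y) = B*B + 0 = B² + 0 = B²)
l(L) = 7 + L/(-1 + L) (l(L) = 7/(1²) + L/(-1 + L) = 7/1 + L/(-1 + L) = 7*1 + L/(-1 + L) = 7 + L/(-1 + L))
61 + l(-16) = 61 + (-7 + 8*(-16))/(-1 - 16) = 61 + (-7 - 128)/(-17) = 61 - 1/17*(-135) = 61 + 135/17 = 1172/17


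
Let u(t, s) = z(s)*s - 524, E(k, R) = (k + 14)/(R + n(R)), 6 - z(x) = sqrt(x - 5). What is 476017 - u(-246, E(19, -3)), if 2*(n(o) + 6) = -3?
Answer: 3335919/7 - 22*I*sqrt(399)/49 ≈ 4.7656e+5 - 8.9684*I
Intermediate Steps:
z(x) = 6 - sqrt(-5 + x) (z(x) = 6 - sqrt(x - 5) = 6 - sqrt(-5 + x))
n(o) = -15/2 (n(o) = -6 + (1/2)*(-3) = -6 - 3/2 = -15/2)
E(k, R) = (14 + k)/(-15/2 + R) (E(k, R) = (k + 14)/(R - 15/2) = (14 + k)/(-15/2 + R))
u(t, s) = -524 + s*(6 - sqrt(-5 + s)) (u(t, s) = (6 - sqrt(-5 + s))*s - 524 = s*(6 - sqrt(-5 + s)) - 524 = -524 + s*(6 - sqrt(-5 + s)))
476017 - u(-246, E(19, -3)) = 476017 - (-524 - 2*(14 + 19)/(-15 + 2*(-3))*(-6 + sqrt(-5 + 2*(14 + 19)/(-15 + 2*(-3))))) = 476017 - (-524 - 2*33/(-15 - 6)*(-6 + sqrt(-5 + 2*33/(-15 - 6)))) = 476017 - (-524 - 2*33/(-21)*(-6 + sqrt(-5 + 2*33/(-21)))) = 476017 - (-524 - 2*(-1/21)*33*(-6 + sqrt(-5 + 2*(-1/21)*33))) = 476017 - (-524 - 1*(-22/7)*(-6 + sqrt(-5 - 22/7))) = 476017 - (-524 - 1*(-22/7)*(-6 + sqrt(-57/7))) = 476017 - (-524 - 1*(-22/7)*(-6 + I*sqrt(399)/7)) = 476017 - (-524 + (-132/7 + 22*I*sqrt(399)/49)) = 476017 - (-3800/7 + 22*I*sqrt(399)/49) = 476017 + (3800/7 - 22*I*sqrt(399)/49) = 3335919/7 - 22*I*sqrt(399)/49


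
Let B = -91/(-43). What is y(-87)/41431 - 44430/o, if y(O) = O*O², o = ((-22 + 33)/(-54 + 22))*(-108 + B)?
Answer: -2565892163829/2074988773 ≈ -1236.6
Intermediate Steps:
B = 91/43 (B = -91*(-1/43) = 91/43 ≈ 2.1163)
o = 50083/1376 (o = ((-22 + 33)/(-54 + 22))*(-108 + 91/43) = (11/(-32))*(-4553/43) = (11*(-1/32))*(-4553/43) = -11/32*(-4553/43) = 50083/1376 ≈ 36.398)
y(O) = O³
y(-87)/41431 - 44430/o = (-87)³/41431 - 44430/50083/1376 = -658503*1/41431 - 44430*1376/50083 = -658503/41431 - 61135680/50083 = -2565892163829/2074988773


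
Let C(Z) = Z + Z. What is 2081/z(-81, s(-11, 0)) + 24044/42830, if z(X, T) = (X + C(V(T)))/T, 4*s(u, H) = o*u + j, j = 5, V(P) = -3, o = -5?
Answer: -222474437/621035 ≈ -358.23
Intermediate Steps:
C(Z) = 2*Z
s(u, H) = 5/4 - 5*u/4 (s(u, H) = (-5*u + 5)/4 = (5 - 5*u)/4 = 5/4 - 5*u/4)
z(X, T) = (-6 + X)/T (z(X, T) = (X + 2*(-3))/T = (X - 6)/T = (-6 + X)/T)
2081/z(-81, s(-11, 0)) + 24044/42830 = 2081/(((-6 - 81)/(5/4 - 5/4*(-11)))) + 24044/42830 = 2081/((-87/(5/4 + 55/4))) + 24044*(1/42830) = 2081/((-87/15)) + 12022/21415 = 2081/(((1/15)*(-87))) + 12022/21415 = 2081/(-29/5) + 12022/21415 = 2081*(-5/29) + 12022/21415 = -10405/29 + 12022/21415 = -222474437/621035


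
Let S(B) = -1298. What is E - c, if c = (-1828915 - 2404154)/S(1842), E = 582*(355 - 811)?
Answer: -348711885/1298 ≈ -2.6865e+5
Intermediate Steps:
E = -265392 (E = 582*(-456) = -265392)
c = 4233069/1298 (c = (-1828915 - 2404154)/(-1298) = -4233069*(-1/1298) = 4233069/1298 ≈ 3261.2)
E - c = -265392 - 1*4233069/1298 = -265392 - 4233069/1298 = -348711885/1298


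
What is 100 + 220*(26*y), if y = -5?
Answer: -28500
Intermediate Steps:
100 + 220*(26*y) = 100 + 220*(26*(-5)) = 100 + 220*(-130) = 100 - 28600 = -28500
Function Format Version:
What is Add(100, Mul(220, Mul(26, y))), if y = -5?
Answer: -28500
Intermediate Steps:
Add(100, Mul(220, Mul(26, y))) = Add(100, Mul(220, Mul(26, -5))) = Add(100, Mul(220, -130)) = Add(100, -28600) = -28500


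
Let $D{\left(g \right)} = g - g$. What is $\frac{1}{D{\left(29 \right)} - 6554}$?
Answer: $- \frac{1}{6554} \approx -0.00015258$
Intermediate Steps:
$D{\left(g \right)} = 0$
$\frac{1}{D{\left(29 \right)} - 6554} = \frac{1}{0 - 6554} = \frac{1}{-6554} = - \frac{1}{6554}$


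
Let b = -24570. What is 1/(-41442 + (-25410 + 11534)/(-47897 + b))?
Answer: -72467/3003163538 ≈ -2.4130e-5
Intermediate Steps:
1/(-41442 + (-25410 + 11534)/(-47897 + b)) = 1/(-41442 + (-25410 + 11534)/(-47897 - 24570)) = 1/(-41442 - 13876/(-72467)) = 1/(-41442 - 13876*(-1/72467)) = 1/(-41442 + 13876/72467) = 1/(-3003163538/72467) = -72467/3003163538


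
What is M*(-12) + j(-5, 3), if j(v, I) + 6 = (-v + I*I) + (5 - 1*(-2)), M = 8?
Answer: -81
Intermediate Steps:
j(v, I) = 1 + I**2 - v (j(v, I) = -6 + ((-v + I*I) + (5 - 1*(-2))) = -6 + ((-v + I**2) + (5 + 2)) = -6 + ((I**2 - v) + 7) = -6 + (7 + I**2 - v) = 1 + I**2 - v)
M*(-12) + j(-5, 3) = 8*(-12) + (1 + 3**2 - 1*(-5)) = -96 + (1 + 9 + 5) = -96 + 15 = -81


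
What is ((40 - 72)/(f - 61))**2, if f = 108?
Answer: 1024/2209 ≈ 0.46356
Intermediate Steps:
((40 - 72)/(f - 61))**2 = ((40 - 72)/(108 - 61))**2 = (-32/47)**2 = 1024/2209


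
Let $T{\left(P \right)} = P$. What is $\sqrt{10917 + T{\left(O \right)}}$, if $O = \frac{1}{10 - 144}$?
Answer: $\frac{\sqrt{196025518}}{134} \approx 104.48$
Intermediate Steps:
$O = - \frac{1}{134}$ ($O = \frac{1}{-134} = - \frac{1}{134} \approx -0.0074627$)
$\sqrt{10917 + T{\left(O \right)}} = \sqrt{10917 - \frac{1}{134}} = \sqrt{\frac{1462877}{134}} = \frac{\sqrt{196025518}}{134}$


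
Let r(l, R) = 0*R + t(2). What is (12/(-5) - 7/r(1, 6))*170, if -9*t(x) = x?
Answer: 4947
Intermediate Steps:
t(x) = -x/9
r(l, R) = -2/9 (r(l, R) = 0*R - ⅑*2 = 0 - 2/9 = -2/9)
(12/(-5) - 7/r(1, 6))*170 = (12/(-5) - 7/(-2/9))*170 = (12*(-⅕) - 7*(-9/2))*170 = (-12/5 + 63/2)*170 = (291/10)*170 = 4947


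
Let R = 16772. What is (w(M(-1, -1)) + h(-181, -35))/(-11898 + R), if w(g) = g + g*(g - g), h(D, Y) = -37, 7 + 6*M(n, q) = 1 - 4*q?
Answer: -56/7311 ≈ -0.0076597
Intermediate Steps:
M(n, q) = -1 - 2*q/3 (M(n, q) = -7/6 + (1 - 4*q)/6 = -7/6 + (⅙ - 2*q/3) = -1 - 2*q/3)
w(g) = g (w(g) = g + g*0 = g + 0 = g)
(w(M(-1, -1)) + h(-181, -35))/(-11898 + R) = ((-1 - ⅔*(-1)) - 37)/(-11898 + 16772) = ((-1 + ⅔) - 37)/4874 = (-⅓ - 37)*(1/4874) = -112/3*1/4874 = -56/7311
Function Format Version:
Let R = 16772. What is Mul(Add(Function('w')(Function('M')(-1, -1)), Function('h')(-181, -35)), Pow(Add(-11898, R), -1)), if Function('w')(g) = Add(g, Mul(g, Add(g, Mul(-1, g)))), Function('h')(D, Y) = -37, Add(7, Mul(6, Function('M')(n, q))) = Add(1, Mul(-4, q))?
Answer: Rational(-56, 7311) ≈ -0.0076597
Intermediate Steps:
Function('M')(n, q) = Add(-1, Mul(Rational(-2, 3), q)) (Function('M')(n, q) = Add(Rational(-7, 6), Mul(Rational(1, 6), Add(1, Mul(-4, q)))) = Add(Rational(-7, 6), Add(Rational(1, 6), Mul(Rational(-2, 3), q))) = Add(-1, Mul(Rational(-2, 3), q)))
Function('w')(g) = g (Function('w')(g) = Add(g, Mul(g, 0)) = Add(g, 0) = g)
Mul(Add(Function('w')(Function('M')(-1, -1)), Function('h')(-181, -35)), Pow(Add(-11898, R), -1)) = Mul(Add(Add(-1, Mul(Rational(-2, 3), -1)), -37), Pow(Add(-11898, 16772), -1)) = Mul(Add(Add(-1, Rational(2, 3)), -37), Pow(4874, -1)) = Mul(Add(Rational(-1, 3), -37), Rational(1, 4874)) = Mul(Rational(-112, 3), Rational(1, 4874)) = Rational(-56, 7311)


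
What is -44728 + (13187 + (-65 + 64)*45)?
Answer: -31586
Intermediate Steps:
-44728 + (13187 + (-65 + 64)*45) = -44728 + (13187 - 1*45) = -44728 + (13187 - 45) = -44728 + 13142 = -31586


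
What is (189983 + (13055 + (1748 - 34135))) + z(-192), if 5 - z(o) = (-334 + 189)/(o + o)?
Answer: 65531759/384 ≈ 1.7066e+5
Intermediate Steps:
z(o) = 5 + 145/(2*o) (z(o) = 5 - (-334 + 189)/(o + o) = 5 - (-145)/(2*o) = 5 + 145/(2*o))
(189983 + (13055 + (1748 - 34135))) + z(-192) = (189983 + (13055 + (1748 - 34135))) + (5 + (145/2)/(-192)) = (189983 + (13055 - 32387)) + (5 + (145/2)*(-1/192)) = (189983 - 19332) + (5 - 145/384) = 170651 + 1775/384 = 65531759/384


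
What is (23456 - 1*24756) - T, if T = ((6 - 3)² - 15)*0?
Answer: -1300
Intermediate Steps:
T = 0 (T = (3² - 15)*0 = (9 - 15)*0 = -6*0 = 0)
(23456 - 1*24756) - T = (23456 - 1*24756) - 1*0 = (23456 - 24756) + 0 = -1300 + 0 = -1300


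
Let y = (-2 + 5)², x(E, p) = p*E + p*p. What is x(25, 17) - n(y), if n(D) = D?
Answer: 705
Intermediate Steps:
x(E, p) = p² + E*p (x(E, p) = E*p + p² = p² + E*p)
y = 9 (y = 3² = 9)
x(25, 17) - n(y) = 17*(25 + 17) - 1*9 = 17*42 - 9 = 714 - 9 = 705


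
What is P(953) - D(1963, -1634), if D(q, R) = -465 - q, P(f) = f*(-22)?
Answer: -18538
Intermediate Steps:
P(f) = -22*f
P(953) - D(1963, -1634) = -22*953 - (-465 - 1*1963) = -20966 - (-465 - 1963) = -20966 - 1*(-2428) = -20966 + 2428 = -18538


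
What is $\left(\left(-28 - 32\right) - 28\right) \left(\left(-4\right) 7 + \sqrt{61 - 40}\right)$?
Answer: $2464 - 88 \sqrt{21} \approx 2060.7$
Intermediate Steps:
$\left(\left(-28 - 32\right) - 28\right) \left(\left(-4\right) 7 + \sqrt{61 - 40}\right) = \left(-60 - 28\right) \left(-28 + \sqrt{21}\right) = - 88 \left(-28 + \sqrt{21}\right) = 2464 - 88 \sqrt{21}$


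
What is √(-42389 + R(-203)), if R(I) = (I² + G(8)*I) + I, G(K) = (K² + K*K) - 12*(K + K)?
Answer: √11609 ≈ 107.75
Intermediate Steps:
G(K) = -24*K + 2*K² (G(K) = (K² + K²) - 24*K = 2*K² - 24*K = -24*K + 2*K²)
R(I) = I² - 63*I (R(I) = (I² + (2*8*(-12 + 8))*I) + I = (I² + (2*8*(-4))*I) + I = (I² - 64*I) + I = I² - 63*I)
√(-42389 + R(-203)) = √(-42389 - 203*(-63 - 203)) = √(-42389 - 203*(-266)) = √(-42389 + 53998) = √11609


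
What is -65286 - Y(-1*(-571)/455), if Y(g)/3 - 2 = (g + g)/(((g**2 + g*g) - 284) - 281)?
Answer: -7594570812726/116317043 ≈ -65292.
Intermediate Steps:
Y(g) = 6 + 6*g/(-565 + 2*g**2) (Y(g) = 6 + 3*((g + g)/(((g**2 + g*g) - 284) - 281)) = 6 + 3*((2*g)/(((g**2 + g**2) - 284) - 281)) = 6 + 3*((2*g)/((2*g**2 - 284) - 281)) = 6 + 3*((2*g)/((-284 + 2*g**2) - 281)) = 6 + 3*((2*g)/(-565 + 2*g**2)) = 6 + 3*(2*g/(-565 + 2*g**2)) = 6 + 6*g/(-565 + 2*g**2))
-65286 - Y(-1*(-571)/455) = -65286 - 6*(-565 - 1*(-571)/455 + 2*(-1*(-571)/455)**2)/(-565 + 2*(-1*(-571)/455)**2) = -65286 - 6*(-565 + 571*(1/455) + 2*(571*(1/455))**2)/(-565 + 2*(571*(1/455))**2) = -65286 - 6*(-565 + 571/455 + 2*(571/455)**2)/(-565 + 2*(571/455)**2) = -65286 - 6*(-565 + 571/455 + 2*(326041/207025))/(-565 + 2*(326041/207025)) = -65286 - 6*(-565 + 571/455 + 652082/207025)/(-565 + 652082/207025) = -65286 - 6*(-116057238)/((-116317043/207025)*207025) = -65286 - 6*(-207025)*(-116057238)/(116317043*207025) = -65286 - 1*696343428/116317043 = -65286 - 696343428/116317043 = -7594570812726/116317043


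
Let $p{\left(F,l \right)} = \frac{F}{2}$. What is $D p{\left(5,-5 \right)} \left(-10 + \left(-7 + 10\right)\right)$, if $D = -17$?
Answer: $\frac{595}{2} \approx 297.5$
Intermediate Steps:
$p{\left(F,l \right)} = \frac{F}{2}$ ($p{\left(F,l \right)} = F \frac{1}{2} = \frac{F}{2}$)
$D p{\left(5,-5 \right)} \left(-10 + \left(-7 + 10\right)\right) = - 17 \cdot \frac{1}{2} \cdot 5 \left(-10 + \left(-7 + 10\right)\right) = \left(-17\right) \frac{5}{2} \left(-10 + 3\right) = \left(- \frac{85}{2}\right) \left(-7\right) = \frac{595}{2}$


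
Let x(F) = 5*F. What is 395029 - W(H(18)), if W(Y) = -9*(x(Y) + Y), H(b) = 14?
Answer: 395785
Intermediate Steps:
W(Y) = -54*Y (W(Y) = -9*(5*Y + Y) = -54*Y)
395029 - W(H(18)) = 395029 - (-54)*14 = 395029 - 1*(-756) = 395029 + 756 = 395785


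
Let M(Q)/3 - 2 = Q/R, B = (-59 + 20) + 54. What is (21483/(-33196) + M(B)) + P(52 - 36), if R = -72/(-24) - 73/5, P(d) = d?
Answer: 16821491/962684 ≈ 17.474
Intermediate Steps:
R = -58/5 (R = -72*(-1/24) - 73*1/5 = 3 - 73/5 = -58/5 ≈ -11.600)
B = 15 (B = -39 + 54 = 15)
M(Q) = 6 - 15*Q/58 (M(Q) = 6 + 3*(Q/(-58/5)) = 6 + 3*(Q*(-5/58)) = 6 + 3*(-5*Q/58) = 6 - 15*Q/58)
(21483/(-33196) + M(B)) + P(52 - 36) = (21483/(-33196) + (6 - 15/58*15)) + (52 - 36) = (21483*(-1/33196) + (6 - 225/58)) + 16 = (-21483/33196 + 123/58) + 16 = 1418547/962684 + 16 = 16821491/962684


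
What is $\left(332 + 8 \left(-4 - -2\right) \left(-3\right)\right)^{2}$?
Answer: $144400$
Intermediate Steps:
$\left(332 + 8 \left(-4 - -2\right) \left(-3\right)\right)^{2} = \left(332 + 8 \left(-4 + 2\right) \left(-3\right)\right)^{2} = \left(332 + 8 \left(-2\right) \left(-3\right)\right)^{2} = \left(332 - -48\right)^{2} = \left(332 + 48\right)^{2} = 380^{2} = 144400$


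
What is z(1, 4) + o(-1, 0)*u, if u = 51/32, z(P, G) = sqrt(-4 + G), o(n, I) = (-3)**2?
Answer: 459/32 ≈ 14.344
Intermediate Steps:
o(n, I) = 9
u = 51/32 (u = 51*(1/32) = 51/32 ≈ 1.5938)
z(1, 4) + o(-1, 0)*u = sqrt(-4 + 4) + 9*(51/32) = sqrt(0) + 459/32 = 0 + 459/32 = 459/32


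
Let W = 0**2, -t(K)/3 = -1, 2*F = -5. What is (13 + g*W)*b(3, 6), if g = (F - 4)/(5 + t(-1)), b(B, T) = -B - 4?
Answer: -91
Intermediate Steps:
F = -5/2 (F = (1/2)*(-5) = -5/2 ≈ -2.5000)
b(B, T) = -4 - B
t(K) = 3 (t(K) = -3*(-1) = 3)
W = 0
g = -13/16 (g = (-5/2 - 4)/(5 + 3) = -13/2/8 = -13/2*1/8 = -13/16 ≈ -0.81250)
(13 + g*W)*b(3, 6) = (13 - 13/16*0)*(-4 - 1*3) = (13 + 0)*(-4 - 3) = 13*(-7) = -91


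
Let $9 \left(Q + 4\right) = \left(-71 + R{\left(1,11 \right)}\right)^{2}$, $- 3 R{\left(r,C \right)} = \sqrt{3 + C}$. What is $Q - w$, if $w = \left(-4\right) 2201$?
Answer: $\frac{758183}{81} + \frac{142 \sqrt{14}}{27} \approx 9380.0$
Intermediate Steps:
$w = -8804$
$R{\left(r,C \right)} = - \frac{\sqrt{3 + C}}{3}$
$Q = -4 + \frac{\left(-71 - \frac{\sqrt{14}}{3}\right)^{2}}{9}$ ($Q = -4 + \frac{\left(-71 - \frac{\sqrt{3 + 11}}{3}\right)^{2}}{9} = -4 + \frac{\left(-71 - \frac{\sqrt{14}}{3}\right)^{2}}{9} \approx 575.96$)
$Q - w = \left(\frac{45059}{81} + \frac{142 \sqrt{14}}{27}\right) - -8804 = \left(\frac{45059}{81} + \frac{142 \sqrt{14}}{27}\right) + 8804 = \frac{758183}{81} + \frac{142 \sqrt{14}}{27}$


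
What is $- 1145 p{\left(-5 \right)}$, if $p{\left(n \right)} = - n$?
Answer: $-5725$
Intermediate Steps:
$- 1145 p{\left(-5 \right)} = - 1145 \left(\left(-1\right) \left(-5\right)\right) = \left(-1145\right) 5 = -5725$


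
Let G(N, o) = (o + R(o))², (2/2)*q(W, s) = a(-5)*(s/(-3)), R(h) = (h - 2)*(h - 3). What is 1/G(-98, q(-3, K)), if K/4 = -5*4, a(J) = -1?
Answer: 81/54967396 ≈ 1.4736e-6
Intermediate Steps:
K = -80 (K = 4*(-5*4) = 4*(-20) = -80)
R(h) = (-3 + h)*(-2 + h) (R(h) = (-2 + h)*(-3 + h) = (-3 + h)*(-2 + h))
q(W, s) = s/3 (q(W, s) = -s/(-3) = -s*(-1)/3 = -(-1)*s/3 = s/3)
G(N, o) = (6 + o² - 4*o)² (G(N, o) = (o + (6 + o² - 5*o))² = (6 + o² - 4*o)²)
1/G(-98, q(-3, K)) = 1/((6 + ((⅓)*(-80))² - 4*(-80)/3)²) = 1/((6 + (-80/3)² - 4*(-80/3))²) = 1/((6 + 6400/9 + 320/3)²) = 1/((7414/9)²) = 1/(54967396/81) = 81/54967396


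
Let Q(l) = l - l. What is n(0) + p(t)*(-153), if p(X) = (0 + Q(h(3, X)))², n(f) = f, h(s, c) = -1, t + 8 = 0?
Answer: 0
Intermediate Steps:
t = -8 (t = -8 + 0 = -8)
Q(l) = 0
p(X) = 0 (p(X) = (0 + 0)² = 0² = 0)
n(0) + p(t)*(-153) = 0 + 0*(-153) = 0 + 0 = 0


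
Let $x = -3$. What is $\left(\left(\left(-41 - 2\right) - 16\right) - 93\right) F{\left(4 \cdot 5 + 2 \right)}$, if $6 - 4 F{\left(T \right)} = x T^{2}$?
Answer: $-55404$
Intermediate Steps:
$F{\left(T \right)} = \frac{3}{2} + \frac{3 T^{2}}{4}$ ($F{\left(T \right)} = \frac{3}{2} - \frac{\left(-3\right) T^{2}}{4} = \frac{3}{2} + \frac{3 T^{2}}{4}$)
$\left(\left(\left(-41 - 2\right) - 16\right) - 93\right) F{\left(4 \cdot 5 + 2 \right)} = \left(\left(\left(-41 - 2\right) - 16\right) - 93\right) \left(\frac{3}{2} + \frac{3 \left(4 \cdot 5 + 2\right)^{2}}{4}\right) = \left(\left(-43 - 16\right) - 93\right) \left(\frac{3}{2} + \frac{3 \left(20 + 2\right)^{2}}{4}\right) = \left(-59 - 93\right) \left(\frac{3}{2} + \frac{3 \cdot 22^{2}}{4}\right) = - 152 \left(\frac{3}{2} + \frac{3}{4} \cdot 484\right) = - 152 \left(\frac{3}{2} + 363\right) = \left(-152\right) \frac{729}{2} = -55404$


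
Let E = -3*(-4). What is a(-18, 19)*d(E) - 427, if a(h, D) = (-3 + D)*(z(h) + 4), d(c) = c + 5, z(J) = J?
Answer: -4235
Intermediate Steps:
E = 12
d(c) = 5 + c
a(h, D) = (-3 + D)*(4 + h) (a(h, D) = (-3 + D)*(h + 4) = (-3 + D)*(4 + h))
a(-18, 19)*d(E) - 427 = (-12 - 3*(-18) + 4*19 + 19*(-18))*(5 + 12) - 427 = (-12 + 54 + 76 - 342)*17 - 427 = -224*17 - 427 = -3808 - 427 = -4235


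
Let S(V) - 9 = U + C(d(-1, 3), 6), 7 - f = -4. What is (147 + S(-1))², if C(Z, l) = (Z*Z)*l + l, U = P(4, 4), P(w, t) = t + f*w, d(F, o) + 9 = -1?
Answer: 656100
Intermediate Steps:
f = 11 (f = 7 - 1*(-4) = 7 + 4 = 11)
d(F, o) = -10 (d(F, o) = -9 - 1 = -10)
P(w, t) = t + 11*w
U = 48 (U = 4 + 11*4 = 4 + 44 = 48)
C(Z, l) = l + l*Z² (C(Z, l) = Z²*l + l = l*Z² + l = l + l*Z²)
S(V) = 663 (S(V) = 9 + (48 + 6*(1 + (-10)²)) = 9 + (48 + 6*(1 + 100)) = 9 + (48 + 6*101) = 9 + (48 + 606) = 9 + 654 = 663)
(147 + S(-1))² = (147 + 663)² = 810² = 656100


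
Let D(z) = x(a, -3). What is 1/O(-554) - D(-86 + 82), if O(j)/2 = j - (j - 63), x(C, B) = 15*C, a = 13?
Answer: -24569/126 ≈ -194.99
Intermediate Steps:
D(z) = 195 (D(z) = 15*13 = 195)
O(j) = 126 (O(j) = 2*(j - (j - 63)) = 2*(j - (-63 + j)) = 2*(j + (63 - j)) = 2*63 = 126)
1/O(-554) - D(-86 + 82) = 1/126 - 1*195 = 1/126 - 195 = -24569/126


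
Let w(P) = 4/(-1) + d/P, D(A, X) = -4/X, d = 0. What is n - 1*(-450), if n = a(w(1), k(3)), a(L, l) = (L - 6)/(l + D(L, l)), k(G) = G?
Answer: 444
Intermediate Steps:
w(P) = -4 (w(P) = 4/(-1) + 0/P = 4*(-1) + 0 = -4 + 0 = -4)
a(L, l) = (-6 + L)/(l - 4/l) (a(L, l) = (L - 6)/(l - 4/l) = (-6 + L)/(l - 4/l))
n = -6 (n = 3*(-6 - 4)/(-4 + 3²) = 3*(-10)/(-4 + 9) = 3*(-10)/5 = 3*(⅕)*(-10) = -6)
n - 1*(-450) = -6 - 1*(-450) = -6 + 450 = 444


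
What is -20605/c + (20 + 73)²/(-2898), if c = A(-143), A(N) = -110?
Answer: 326455/1771 ≈ 184.33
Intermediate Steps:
c = -110
-20605/c + (20 + 73)²/(-2898) = -20605/(-110) + (20 + 73)²/(-2898) = -20605*(-1/110) + 93²*(-1/2898) = 4121/22 + 8649*(-1/2898) = 4121/22 - 961/322 = 326455/1771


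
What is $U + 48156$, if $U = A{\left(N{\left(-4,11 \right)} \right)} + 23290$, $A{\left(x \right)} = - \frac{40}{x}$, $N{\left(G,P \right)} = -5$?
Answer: $71454$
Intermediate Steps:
$U = 23298$ ($U = - \frac{40}{-5} + 23290 = \left(-40\right) \left(- \frac{1}{5}\right) + 23290 = 8 + 23290 = 23298$)
$U + 48156 = 23298 + 48156 = 71454$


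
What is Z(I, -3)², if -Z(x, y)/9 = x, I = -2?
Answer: 324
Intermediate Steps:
Z(x, y) = -9*x
Z(I, -3)² = (-9*(-2))² = 18² = 324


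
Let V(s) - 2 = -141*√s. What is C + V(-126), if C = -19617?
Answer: -19615 - 423*I*√14 ≈ -19615.0 - 1582.7*I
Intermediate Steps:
V(s) = 2 - 141*√s
C + V(-126) = -19617 + (2 - 423*I*√14) = -19615 - 423*I*√14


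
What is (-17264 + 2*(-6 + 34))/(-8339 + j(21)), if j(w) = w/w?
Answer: 8604/4169 ≈ 2.0638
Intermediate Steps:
j(w) = 1
(-17264 + 2*(-6 + 34))/(-8339 + j(21)) = (-17264 + 2*(-6 + 34))/(-8339 + 1) = (-17264 + 2*28)/(-8338) = (-17264 + 56)*(-1/8338) = -17208*(-1/8338) = 8604/4169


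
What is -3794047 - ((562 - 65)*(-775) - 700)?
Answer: -3408172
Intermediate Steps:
-3794047 - ((562 - 65)*(-775) - 700) = -3794047 - (497*(-775) - 700) = -3794047 - (-385175 - 700) = -3794047 - 1*(-385875) = -3794047 + 385875 = -3408172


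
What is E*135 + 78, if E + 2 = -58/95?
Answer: -5214/19 ≈ -274.42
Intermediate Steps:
E = -248/95 (E = -2 - 58/95 = -248/95 ≈ -2.6105)
E*135 + 78 = -248/95*135 + 78 = -6696/19 + 78 = -5214/19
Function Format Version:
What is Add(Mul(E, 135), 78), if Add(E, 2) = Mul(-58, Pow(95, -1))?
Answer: Rational(-5214, 19) ≈ -274.42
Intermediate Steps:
E = Rational(-248, 95) (E = Add(-2, Mul(-58, Pow(95, -1))) = Add(-2, Mul(-58, Rational(1, 95))) = Add(-2, Rational(-58, 95)) = Rational(-248, 95) ≈ -2.6105)
Add(Mul(E, 135), 78) = Add(Mul(Rational(-248, 95), 135), 78) = Add(Rational(-6696, 19), 78) = Rational(-5214, 19)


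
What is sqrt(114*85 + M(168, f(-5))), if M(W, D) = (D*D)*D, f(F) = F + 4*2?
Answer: sqrt(9717) ≈ 98.575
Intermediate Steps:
f(F) = 8 + F (f(F) = F + 8 = 8 + F)
M(W, D) = D**3 (M(W, D) = D**2*D = D**3)
sqrt(114*85 + M(168, f(-5))) = sqrt(114*85 + (8 - 5)**3) = sqrt(9690 + 3**3) = sqrt(9690 + 27) = sqrt(9717)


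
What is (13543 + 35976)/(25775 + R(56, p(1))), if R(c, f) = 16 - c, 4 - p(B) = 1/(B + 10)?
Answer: 49519/25735 ≈ 1.9242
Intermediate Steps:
p(B) = 4 - 1/(10 + B) (p(B) = 4 - 1/(B + 10) = 4 - 1/(10 + B))
(13543 + 35976)/(25775 + R(56, p(1))) = (13543 + 35976)/(25775 + (16 - 1*56)) = 49519/(25775 + (16 - 56)) = 49519/(25775 - 40) = 49519/25735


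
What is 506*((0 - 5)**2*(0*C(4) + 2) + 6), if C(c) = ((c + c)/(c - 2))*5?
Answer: 28336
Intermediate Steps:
C(c) = 10*c/(-2 + c) (C(c) = ((2*c)/(-2 + c))*5 = (2*c/(-2 + c))*5 = 10*c/(-2 + c))
506*((0 - 5)**2*(0*C(4) + 2) + 6) = 506*((0 - 5)**2*(0*(10*4/(-2 + 4)) + 2) + 6) = 506*((-5)**2*(0*(10*4/2) + 2) + 6) = 506*(25*(0*(10*4*(1/2)) + 2) + 6) = 506*(25*(0*20 + 2) + 6) = 506*(25*(0 + 2) + 6) = 506*(25*2 + 6) = 506*(50 + 6) = 506*56 = 28336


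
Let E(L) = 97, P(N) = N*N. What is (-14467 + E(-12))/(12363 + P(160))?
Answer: -14370/37963 ≈ -0.37853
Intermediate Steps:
P(N) = N²
(-14467 + E(-12))/(12363 + P(160)) = (-14467 + 97)/(12363 + 160²) = -14370/(12363 + 25600) = -14370/37963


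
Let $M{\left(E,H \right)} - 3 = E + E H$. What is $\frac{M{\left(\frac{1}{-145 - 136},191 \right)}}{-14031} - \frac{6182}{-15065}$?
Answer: $\frac{8121344029}{19798980405} \approx 0.41019$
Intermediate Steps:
$M{\left(E,H \right)} = 3 + E + E H$ ($M{\left(E,H \right)} = 3 + \left(E + E H\right) = 3 + E + E H$)
$\frac{M{\left(\frac{1}{-145 - 136},191 \right)}}{-14031} - \frac{6182}{-15065} = \frac{3 + \frac{1}{-145 - 136} + \frac{1}{-145 - 136} \cdot 191}{-14031} - \frac{6182}{-15065} = \left(3 + \frac{1}{-281} + \frac{1}{-281} \cdot 191\right) \left(- \frac{1}{14031}\right) - - \frac{6182}{15065} = \left(3 - \frac{1}{281} - \frac{191}{281}\right) \left(- \frac{1}{14031}\right) + \frac{6182}{15065} = \frac{651}{281} \left(- \frac{1}{14031}\right) + \frac{6182}{15065} = - \frac{217}{1314237} + \frac{6182}{15065} = \frac{8121344029}{19798980405}$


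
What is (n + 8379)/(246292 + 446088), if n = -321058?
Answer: -312679/692380 ≈ -0.45160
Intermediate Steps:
(n + 8379)/(246292 + 446088) = (-321058 + 8379)/(246292 + 446088) = -312679/692380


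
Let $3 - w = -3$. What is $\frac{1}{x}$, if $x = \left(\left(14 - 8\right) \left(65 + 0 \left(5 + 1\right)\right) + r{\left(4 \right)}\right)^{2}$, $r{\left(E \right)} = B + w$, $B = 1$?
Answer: $\frac{1}{157609} \approx 6.3448 \cdot 10^{-6}$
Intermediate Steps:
$w = 6$ ($w = 3 - -3 = 3 + 3 = 6$)
$r{\left(E \right)} = 7$ ($r{\left(E \right)} = 1 + 6 = 7$)
$x = 157609$ ($x = \left(\left(14 - 8\right) \left(65 + 0 \left(5 + 1\right)\right) + 7\right)^{2} = \left(6 \left(65 + 0 \cdot 6\right) + 7\right)^{2} = \left(6 \left(65 + 0\right) + 7\right)^{2} = \left(6 \cdot 65 + 7\right)^{2} = \left(390 + 7\right)^{2} = 397^{2} = 157609$)
$\frac{1}{x} = \frac{1}{157609}$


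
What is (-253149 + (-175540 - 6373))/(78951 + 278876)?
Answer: -22898/18833 ≈ -1.2158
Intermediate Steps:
(-253149 + (-175540 - 6373))/(78951 + 278876) = (-253149 - 181913)/357827 = -435062*1/357827 = -22898/18833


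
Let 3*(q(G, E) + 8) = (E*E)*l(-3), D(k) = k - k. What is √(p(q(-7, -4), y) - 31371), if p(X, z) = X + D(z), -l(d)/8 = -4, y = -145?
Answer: 5*I*√11235/3 ≈ 176.66*I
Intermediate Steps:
l(d) = 32 (l(d) = -8*(-4) = 32)
D(k) = 0
q(G, E) = -8 + 32*E²/3 (q(G, E) = -8 + ((E*E)*32)/3 = -8 + (E²*32)/3 = -8 + (32*E²)/3 = -8 + 32*E²/3)
p(X, z) = X (p(X, z) = X + 0 = X)
√(p(q(-7, -4), y) - 31371) = √((-8 + (32/3)*(-4)²) - 31371) = √((-8 + (32/3)*16) - 31371) = √((-8 + 512/3) - 31371) = √(488/3 - 31371) = √(-93625/3) = 5*I*√11235/3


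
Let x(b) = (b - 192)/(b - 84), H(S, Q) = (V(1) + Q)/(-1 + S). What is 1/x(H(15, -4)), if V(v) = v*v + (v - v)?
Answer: 131/299 ≈ 0.43813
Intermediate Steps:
V(v) = v² (V(v) = v² + 0 = v²)
H(S, Q) = (1 + Q)/(-1 + S) (H(S, Q) = (1² + Q)/(-1 + S) = (1 + Q)/(-1 + S))
x(b) = (-192 + b)/(-84 + b)
1/x(H(15, -4)) = 1/((-192 + (1 - 4)/(-1 + 15))/(-84 + (1 - 4)/(-1 + 15))) = 1/((-192 - 3/14)/(-84 - 3/14)) = 1/(-2691/14/(-1179/14)) = 1/(-14/1179*(-2691/14)) = 1/(299/131) = 131/299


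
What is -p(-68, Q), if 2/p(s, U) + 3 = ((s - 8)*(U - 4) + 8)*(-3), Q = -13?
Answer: 2/3903 ≈ 0.00051243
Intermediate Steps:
p(s, U) = 2/(-27 - 3*(-8 + s)*(-4 + U)) (p(s, U) = 2/(-3 + ((s - 8)*(U - 4) + 8)*(-3)) = 2/(-3 + ((-8 + s)*(-4 + U) + 8)*(-3)) = 2/(-3 + (8 + (-8 + s)*(-4 + U))*(-3)) = 2/(-3 + (-24 - 3*(-8 + s)*(-4 + U))) = 2/(-27 - 3*(-8 + s)*(-4 + U)))
-p(-68, Q) = -(-2)/(123 - 24*(-13) - 12*(-68) + 3*(-13)*(-68)) = -(-2)/(123 + 312 + 816 + 2652) = -(-2)/3903 = -1*(-2/3903) = 2/3903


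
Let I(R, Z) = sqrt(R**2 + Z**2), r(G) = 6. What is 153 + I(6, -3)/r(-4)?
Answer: 153 + sqrt(5)/2 ≈ 154.12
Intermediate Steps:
153 + I(6, -3)/r(-4) = 153 + sqrt(6**2 + (-3)**2)/6 = 153 + sqrt(36 + 9)/6 = 153 + sqrt(45)/6 = 153 + (3*sqrt(5))/6 = 153 + sqrt(5)/2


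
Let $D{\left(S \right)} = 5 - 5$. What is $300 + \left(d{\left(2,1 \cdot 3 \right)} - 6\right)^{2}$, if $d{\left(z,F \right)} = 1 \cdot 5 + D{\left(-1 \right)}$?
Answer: $301$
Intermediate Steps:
$D{\left(S \right)} = 0$
$d{\left(z,F \right)} = 5$ ($d{\left(z,F \right)} = 1 \cdot 5 + 0 = 5 + 0 = 5$)
$300 + \left(d{\left(2,1 \cdot 3 \right)} - 6\right)^{2} = 300 + \left(5 - 6\right)^{2} = 300 + \left(-1\right)^{2} = 300 + 1 = 301$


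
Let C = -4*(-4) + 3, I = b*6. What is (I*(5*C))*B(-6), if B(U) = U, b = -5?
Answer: 17100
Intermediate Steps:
I = -30 (I = -5*6 = -30)
C = 19 (C = 16 + 3 = 19)
(I*(5*C))*B(-6) = -150*19*(-6) = -30*95*(-6) = -2850*(-6) = 17100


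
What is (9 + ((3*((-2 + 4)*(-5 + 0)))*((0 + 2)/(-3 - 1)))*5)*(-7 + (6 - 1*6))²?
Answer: 4116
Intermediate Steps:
(9 + ((3*((-2 + 4)*(-5 + 0)))*((0 + 2)/(-3 - 1)))*5)*(-7 + (6 - 1*6))² = (9 + ((3*(2*(-5)))*(2/(-4)))*5)*(-7 + (6 - 6))² = (9 + ((3*(-10))*(2*(-¼)))*5)*(-7 + 0)² = (9 - 30*(-½)*5)*(-7)² = (9 + 15*5)*49 = (9 + 75)*49 = 84*49 = 4116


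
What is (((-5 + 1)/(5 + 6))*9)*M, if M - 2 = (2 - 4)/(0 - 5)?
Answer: -432/55 ≈ -7.8545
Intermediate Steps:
M = 12/5 (M = 2 + (2 - 4)/(0 - 5) = 2 - 2/(-5) = 2 - 2*(-⅕) = 2 + ⅖ = 12/5 ≈ 2.4000)
(((-5 + 1)/(5 + 6))*9)*M = (((-5 + 1)/(5 + 6))*9)*(12/5) = (-4/11*9)*(12/5) = (-4*1/11*9)*(12/5) = -4/11*9*(12/5) = -36/11*12/5 = -432/55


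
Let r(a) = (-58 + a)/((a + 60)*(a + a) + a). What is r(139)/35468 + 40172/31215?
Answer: 26340657352357/20467579232940 ≈ 1.2869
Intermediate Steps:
r(a) = (-58 + a)/(a + 2*a*(60 + a)) (r(a) = (-58 + a)/((60 + a)*(2*a) + a) = (-58 + a)/(2*a*(60 + a) + a) = (-58 + a)/(a + 2*a*(60 + a)))
r(139)/35468 + 40172/31215 = ((-58 + 139)/(139*(121 + 2*139)))/35468 + 40172/31215 = ((1/139)*81/(121 + 278))*(1/35468) + 40172*(1/31215) = ((1/139)*81/399)*(1/35468) + 40172/31215 = ((1/139)*(1/399)*81)*(1/35468) + 40172/31215 = (27/18487)*(1/35468) + 40172/31215 = 27/655696916 + 40172/31215 = 26340657352357/20467579232940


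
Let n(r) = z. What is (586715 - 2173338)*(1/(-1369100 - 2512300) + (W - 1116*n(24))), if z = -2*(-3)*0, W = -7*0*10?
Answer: 1586623/3881400 ≈ 0.40878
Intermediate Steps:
W = 0 (W = 0*10 = 0)
z = 0 (z = 6*0 = 0)
n(r) = 0
(586715 - 2173338)*(1/(-1369100 - 2512300) + (W - 1116*n(24))) = (586715 - 2173338)*(1/(-1369100 - 2512300) + (0 - 1116*0)) = -1586623*(1/(-3881400) + (0 + 0)) = -1586623*(-1/3881400 + 0) = -1586623*(-1/3881400) = 1586623/3881400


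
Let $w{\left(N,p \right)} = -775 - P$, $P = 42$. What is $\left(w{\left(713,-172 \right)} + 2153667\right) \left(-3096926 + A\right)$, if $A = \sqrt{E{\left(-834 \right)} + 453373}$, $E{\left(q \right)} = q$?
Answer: $-6667217139100 + 2152850 \sqrt{452539} \approx -6.6658 \cdot 10^{12}$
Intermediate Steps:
$A = \sqrt{452539}$ ($A = \sqrt{-834 + 453373} = \sqrt{452539} \approx 672.71$)
$w{\left(N,p \right)} = -817$ ($w{\left(N,p \right)} = -775 - 42 = -817$)
$\left(w{\left(713,-172 \right)} + 2153667\right) \left(-3096926 + A\right) = \left(-817 + 2153667\right) \left(-3096926 + \sqrt{452539}\right) = 2152850 \left(-3096926 + \sqrt{452539}\right) = -6667217139100 + 2152850 \sqrt{452539}$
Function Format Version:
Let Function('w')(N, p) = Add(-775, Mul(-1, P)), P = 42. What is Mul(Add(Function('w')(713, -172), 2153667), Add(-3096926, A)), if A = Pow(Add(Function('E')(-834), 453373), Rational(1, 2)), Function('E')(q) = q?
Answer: Add(-6667217139100, Mul(2152850, Pow(452539, Rational(1, 2)))) ≈ -6.6658e+12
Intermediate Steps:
A = Pow(452539, Rational(1, 2)) (A = Pow(Add(-834, 453373), Rational(1, 2)) = Pow(452539, Rational(1, 2)) ≈ 672.71)
Function('w')(N, p) = -817 (Function('w')(N, p) = Add(-775, Mul(-1, 42)) = Add(-775, -42) = -817)
Mul(Add(Function('w')(713, -172), 2153667), Add(-3096926, A)) = Mul(Add(-817, 2153667), Add(-3096926, Pow(452539, Rational(1, 2)))) = Mul(2152850, Add(-3096926, Pow(452539, Rational(1, 2)))) = Add(-6667217139100, Mul(2152850, Pow(452539, Rational(1, 2))))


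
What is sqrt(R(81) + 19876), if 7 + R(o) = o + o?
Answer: sqrt(20031) ≈ 141.53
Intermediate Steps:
R(o) = -7 + 2*o (R(o) = -7 + (o + o) = -7 + 2*o)
sqrt(R(81) + 19876) = sqrt((-7 + 2*81) + 19876) = sqrt((-7 + 162) + 19876) = sqrt(155 + 19876) = sqrt(20031)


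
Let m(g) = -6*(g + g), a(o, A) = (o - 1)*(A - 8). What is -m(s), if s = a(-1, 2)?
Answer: 144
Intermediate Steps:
a(o, A) = (-1 + o)*(-8 + A)
s = 12 (s = 8 - 1*2 - 8*(-1) + 2*(-1) = 8 - 2 + 8 - 2 = 12)
m(g) = -12*g
-m(s) = -(-12)*12 = -1*(-144) = 144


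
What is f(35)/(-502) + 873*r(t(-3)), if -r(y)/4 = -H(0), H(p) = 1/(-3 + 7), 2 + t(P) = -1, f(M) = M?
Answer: 438211/502 ≈ 872.93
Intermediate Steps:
t(P) = -3 (t(P) = -2 - 1 = -3)
H(p) = ¼ (H(p) = 1/4 = ¼)
r(y) = 1 (r(y) = -(-4)/4 = -4*(-¼) = 1)
f(35)/(-502) + 873*r(t(-3)) = 35/(-502) + 873*1 = 35*(-1/502) + 873 = -35/502 + 873 = 438211/502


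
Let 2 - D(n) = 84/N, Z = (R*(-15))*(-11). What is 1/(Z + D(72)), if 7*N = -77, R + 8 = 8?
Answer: 11/106 ≈ 0.10377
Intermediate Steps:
R = 0 (R = -8 + 8 = 0)
N = -11 (N = (⅐)*(-77) = -11)
Z = 0 (Z = (0*(-15))*(-11) = 0*(-11) = 0)
D(n) = 106/11 (D(n) = 2 - 84/(-11) = 2 - 84*(-1)/11 = 2 - 1*(-84/11) = 2 + 84/11 = 106/11)
1/(Z + D(72)) = 1/(0 + 106/11) = 1/(106/11) = 11/106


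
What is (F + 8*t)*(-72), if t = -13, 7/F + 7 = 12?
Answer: 36936/5 ≈ 7387.2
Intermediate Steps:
F = 7/5 (F = 7/(-7 + 12) = 7/5 ≈ 1.4000)
(F + 8*t)*(-72) = (7/5 + 8*(-13))*(-72) = (7/5 - 104)*(-72) = -513/5*(-72) = 36936/5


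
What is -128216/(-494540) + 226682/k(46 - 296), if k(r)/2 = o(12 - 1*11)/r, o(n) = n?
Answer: -3503228601696/123635 ≈ -2.8335e+7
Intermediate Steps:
k(r) = 2/r (k(r) = 2*((12 - 1*11)/r) = 2*((12 - 11)/r) = 2*(1/r) = 2/r)
-128216/(-494540) + 226682/k(46 - 296) = -128216/(-494540) + 226682/((2/(46 - 296))) = -128216*(-1/494540) + 226682/((2/(-250))) = 32054/123635 + 226682/((2*(-1/250))) = 32054/123635 + 226682/(-1/125) = 32054/123635 + 226682*(-125) = 32054/123635 - 28335250 = -3503228601696/123635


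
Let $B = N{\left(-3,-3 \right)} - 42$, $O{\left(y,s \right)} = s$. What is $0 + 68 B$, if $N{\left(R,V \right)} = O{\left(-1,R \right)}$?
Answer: $-3060$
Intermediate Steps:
$N{\left(R,V \right)} = R$
$B = -45$ ($B = -3 - 42 = -45$)
$0 + 68 B = 0 + 68 \left(-45\right) = 0 - 3060 = -3060$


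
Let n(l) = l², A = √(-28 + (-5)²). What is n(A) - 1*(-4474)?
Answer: 4471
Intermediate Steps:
A = I*√3 (A = √(-28 + 25) = √(-3) = I*√3 ≈ 1.732*I)
n(A) - 1*(-4474) = (I*√3)² - 1*(-4474) = -3 + 4474 = 4471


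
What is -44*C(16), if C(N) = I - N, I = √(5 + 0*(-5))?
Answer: 704 - 44*√5 ≈ 605.61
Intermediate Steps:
I = √5 (I = √(5 + 0) = √5 ≈ 2.2361)
C(N) = √5 - N
-44*C(16) = -44*(√5 - 1*16) = -44*(√5 - 16) = -44*(-16 + √5) = 704 - 44*√5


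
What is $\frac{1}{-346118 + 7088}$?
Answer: $- \frac{1}{339030} \approx -2.9496 \cdot 10^{-6}$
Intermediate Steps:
$\frac{1}{-346118 + 7088} = \frac{1}{-339030} = - \frac{1}{339030}$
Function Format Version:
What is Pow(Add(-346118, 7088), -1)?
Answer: Rational(-1, 339030) ≈ -2.9496e-6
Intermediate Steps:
Pow(Add(-346118, 7088), -1) = Pow(-339030, -1) = Rational(-1, 339030)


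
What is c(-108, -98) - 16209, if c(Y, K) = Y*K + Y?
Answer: -5733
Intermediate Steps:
c(Y, K) = Y + K*Y (c(Y, K) = K*Y + Y = Y + K*Y)
c(-108, -98) - 16209 = -108*(1 - 98) - 16209 = -108*(-97) - 16209 = 10476 - 16209 = -5733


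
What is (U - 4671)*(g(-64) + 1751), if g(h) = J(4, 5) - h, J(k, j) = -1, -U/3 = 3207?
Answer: -25925688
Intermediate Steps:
U = -9621 (U = -3*3207 = -9621)
g(h) = -1 - h
(U - 4671)*(g(-64) + 1751) = (-9621 - 4671)*((-1 - 1*(-64)) + 1751) = -14292*((-1 + 64) + 1751) = -14292*(63 + 1751) = -14292*1814 = -25925688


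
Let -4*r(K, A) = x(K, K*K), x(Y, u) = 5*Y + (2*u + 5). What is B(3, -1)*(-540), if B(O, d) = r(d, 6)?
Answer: 270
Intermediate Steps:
x(Y, u) = 5 + 2*u + 5*Y (x(Y, u) = 5*Y + (5 + 2*u) = 5 + 2*u + 5*Y)
r(K, A) = -5/4 - 5*K/4 - K**2/2 (r(K, A) = -(5 + 2*(K*K) + 5*K)/4 = -(5 + 2*K**2 + 5*K)/4 = -5/4 - 5*K/4 - K**2/2)
B(O, d) = -5/4 - 5*d/4 - d**2/2
B(3, -1)*(-540) = (-5/4 - 5/4*(-1) - 1/2*(-1)**2)*(-540) = (-5/4 + 5/4 - 1/2*1)*(-540) = (-5/4 + 5/4 - 1/2)*(-540) = -1/2*(-540) = 270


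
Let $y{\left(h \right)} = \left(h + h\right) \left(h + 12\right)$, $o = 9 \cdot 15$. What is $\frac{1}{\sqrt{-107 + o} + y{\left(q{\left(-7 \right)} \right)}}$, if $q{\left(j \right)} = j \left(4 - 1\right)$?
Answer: $\frac{27}{10204} - \frac{\sqrt{7}}{71428} \approx 0.002609$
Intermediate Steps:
$q{\left(j \right)} = 3 j$ ($q{\left(j \right)} = j \left(4 - 1\right) = j 3 = 3 j$)
$o = 135$
$y{\left(h \right)} = 2 h \left(12 + h\right)$
$\frac{1}{\sqrt{-107 + o} + y{\left(q{\left(-7 \right)} \right)}} = \frac{1}{\sqrt{-107 + 135} + 2 \cdot 3 \left(-7\right) \left(12 + 3 \left(-7\right)\right)} = \frac{1}{\sqrt{28} + 2 \left(-21\right) \left(12 - 21\right)} = \frac{1}{2 \sqrt{7} + 2 \left(-21\right) \left(-9\right)} = \frac{1}{2 \sqrt{7} + 378} = \frac{1}{378 + 2 \sqrt{7}}$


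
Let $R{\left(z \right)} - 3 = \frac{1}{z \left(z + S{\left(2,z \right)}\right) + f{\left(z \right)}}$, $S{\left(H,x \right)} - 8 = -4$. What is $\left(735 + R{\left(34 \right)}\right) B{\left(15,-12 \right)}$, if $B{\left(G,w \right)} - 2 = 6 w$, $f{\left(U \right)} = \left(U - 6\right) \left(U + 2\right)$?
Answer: $- \frac{11881807}{230} \approx -51660.0$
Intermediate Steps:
$S{\left(H,x \right)} = 4$ ($S{\left(H,x \right)} = 8 - 4 = 4$)
$f{\left(U \right)} = \left(-6 + U\right) \left(2 + U\right)$
$B{\left(G,w \right)} = 2 + 6 w$
$R{\left(z \right)} = 3 + \frac{1}{-12 + z^{2} - 4 z + z \left(4 + z\right)}$ ($R{\left(z \right)} = 3 + \frac{1}{z \left(z + 4\right) - \left(12 - z^{2} + 4 z\right)} = 3 + \frac{1}{z \left(4 + z\right) - \left(12 - z^{2} + 4 z\right)} = 3 + \frac{1}{-12 + z^{2} - 4 z + z \left(4 + z\right)}$)
$\left(735 + R{\left(34 \right)}\right) B{\left(15,-12 \right)} = \left(735 + \frac{-35 + 6 \cdot 34^{2}}{2 \left(-6 + 34^{2}\right)}\right) \left(2 + 6 \left(-12\right)\right) = \left(735 + \frac{-35 + 6 \cdot 1156}{2 \left(-6 + 1156\right)}\right) \left(2 - 72\right) = \left(735 + \frac{-35 + 6936}{2 \cdot 1150}\right) \left(-70\right) = \left(735 + \frac{1}{2} \cdot \frac{1}{1150} \cdot 6901\right) \left(-70\right) = \left(735 + \frac{6901}{2300}\right) \left(-70\right) = \frac{1697401}{2300} \left(-70\right) = - \frac{11881807}{230}$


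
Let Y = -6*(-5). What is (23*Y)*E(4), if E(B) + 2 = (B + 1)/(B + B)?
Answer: -3795/4 ≈ -948.75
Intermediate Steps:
E(B) = -2 + (1 + B)/(2*B) (E(B) = -2 + (B + 1)/(B + B) = -2 + (1 + B)/((2*B)) = -2 + (1 + B)*(1/(2*B)) = -2 + (1 + B)/(2*B))
Y = 30
(23*Y)*E(4) = (23*30)*((½)*(1 - 3*4)/4) = 690*((½)*(¼)*(1 - 12)) = 690*((½)*(¼)*(-11)) = 690*(-11/8) = -3795/4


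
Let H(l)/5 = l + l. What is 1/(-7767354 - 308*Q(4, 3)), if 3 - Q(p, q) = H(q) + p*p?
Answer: -1/7754110 ≈ -1.2896e-7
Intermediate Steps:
H(l) = 10*l (H(l) = 5*(l + l) = 5*(2*l) = 10*l)
Q(p, q) = 3 - p**2 - 10*q (Q(p, q) = 3 - (10*q + p*p) = 3 - (10*q + p**2) = 3 - (p**2 + 10*q) = 3 + (-p**2 - 10*q) = 3 - p**2 - 10*q)
1/(-7767354 - 308*Q(4, 3)) = 1/(-7767354 - 308*(3 - 1*4**2 - 10*3)) = 1/(-7767354 - 308*(3 - 1*16 - 30)) = 1/(-7767354 - 308*(3 - 16 - 30)) = 1/(-7767354 - 308*(-43)) = 1/(-7767354 + 13244) = 1/(-7754110) = -1/7754110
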